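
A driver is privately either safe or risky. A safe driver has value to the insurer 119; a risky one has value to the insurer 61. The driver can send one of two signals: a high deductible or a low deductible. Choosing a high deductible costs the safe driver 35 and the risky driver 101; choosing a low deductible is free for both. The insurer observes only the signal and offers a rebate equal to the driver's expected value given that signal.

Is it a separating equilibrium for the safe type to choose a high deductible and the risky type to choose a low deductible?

Yes

If types separate, high deductible earns payment 119 and low deductible earns 61.
Safe: high deductible gives 119 − 35 = 84; low deductible gives 61 − 0 = 61. No deviation. ✓
Risky: low deductible gives 61 − 0 = 61; high deductible gives 119 − 101 = 18. No deviation. ✓
Neither type gains from mimicking the other.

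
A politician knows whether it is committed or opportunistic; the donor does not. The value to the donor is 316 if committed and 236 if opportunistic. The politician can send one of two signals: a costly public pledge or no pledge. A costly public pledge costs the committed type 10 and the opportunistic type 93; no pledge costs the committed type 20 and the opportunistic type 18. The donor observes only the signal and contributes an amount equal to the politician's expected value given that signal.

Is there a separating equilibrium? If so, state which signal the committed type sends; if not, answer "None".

Try committed → pledge, opportunistic → no pledge:
  Under separation the donor infers type exactly: pledge → committed (pays 316), no pledge → opportunistic (pays 236).
  Committed: pledge gives 316 − 10 = 306; no pledge gives 236 − 20 = 216. No deviation. ✓
  Opportunistic: no pledge gives 236 − 18 = 218; pledge gives 316 − 93 = 223. Would deviate. ✗
Try committed → no pledge, opportunistic → pledge:
  Under separation the donor infers type exactly: no pledge → committed (pays 316), pledge → opportunistic (pays 236).
  Committed: no pledge gives 316 − 20 = 296; pledge gives 236 − 10 = 226. No deviation. ✓
  Opportunistic: pledge gives 236 − 93 = 143; no pledge gives 316 − 18 = 298. Would deviate. ✗
Neither assignment is incentive-compatible.

None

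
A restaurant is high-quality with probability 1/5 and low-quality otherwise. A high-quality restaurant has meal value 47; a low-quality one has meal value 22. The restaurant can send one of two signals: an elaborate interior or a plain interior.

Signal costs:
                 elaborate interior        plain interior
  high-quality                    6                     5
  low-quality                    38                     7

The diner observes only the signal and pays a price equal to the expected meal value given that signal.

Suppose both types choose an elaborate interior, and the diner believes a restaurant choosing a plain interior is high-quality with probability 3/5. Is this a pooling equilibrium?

On the equilibrium path (elaborate interior) the diner holds the prior 1/5 and pays 1/5·47 + 4/5·22 = 27. Off-path (plain interior) belief 3/5 gives 3/5·47 + 2/5·22 = 37.
High-quality: elaborate interior gives 27 − 6 = 21; plain interior gives 37 − 5 = 32. Deviates. ✗
Low-quality: elaborate interior gives 27 − 38 = -11; plain interior gives 37 − 7 = 30. Deviates. ✗

No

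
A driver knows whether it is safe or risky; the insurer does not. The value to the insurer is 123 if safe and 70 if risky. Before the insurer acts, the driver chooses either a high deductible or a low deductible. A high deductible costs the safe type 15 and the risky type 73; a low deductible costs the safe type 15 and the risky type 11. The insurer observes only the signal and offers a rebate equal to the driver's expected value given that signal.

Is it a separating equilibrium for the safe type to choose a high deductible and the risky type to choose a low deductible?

Under separation the insurer infers type exactly: high deductible → safe (pays 123), low deductible → risky (pays 70).
Safe: high deductible gives 123 − 15 = 108; low deductible gives 70 − 15 = 55. No deviation. ✓
Risky: low deductible gives 70 − 11 = 59; high deductible gives 123 − 73 = 50. No deviation. ✓
Both incentive constraints hold.

Yes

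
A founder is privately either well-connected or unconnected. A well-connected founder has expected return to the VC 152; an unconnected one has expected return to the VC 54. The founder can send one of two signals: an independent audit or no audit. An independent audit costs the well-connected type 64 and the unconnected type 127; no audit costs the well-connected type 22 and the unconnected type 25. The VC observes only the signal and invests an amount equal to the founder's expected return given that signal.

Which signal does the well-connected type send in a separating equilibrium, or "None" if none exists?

audit

Try well-connected → audit, unconnected → no audit:
  Under separation the VC infers type exactly: audit → well-connected (pays 152), no audit → unconnected (pays 54).
  Well-connected: audit gives 152 − 64 = 88; no audit gives 54 − 22 = 32. No deviation. ✓
  Unconnected: no audit gives 54 − 25 = 29; audit gives 152 − 127 = 25. No deviation. ✓
Both hold — the well-connected type sends audit.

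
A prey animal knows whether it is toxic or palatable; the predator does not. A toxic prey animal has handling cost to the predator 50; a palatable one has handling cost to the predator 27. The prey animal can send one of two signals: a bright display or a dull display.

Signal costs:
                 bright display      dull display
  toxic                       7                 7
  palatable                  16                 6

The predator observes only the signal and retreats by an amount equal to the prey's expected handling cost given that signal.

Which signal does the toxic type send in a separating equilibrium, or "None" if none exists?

Try toxic → bright display, palatable → dull display:
  If types separate, bright display earns payment 50 and dull display earns 27.
  Toxic: bright display gives 50 − 7 = 43; dull display gives 27 − 7 = 20. No deviation. ✓
  Palatable: dull display gives 27 − 6 = 21; bright display gives 50 − 16 = 34. Would deviate. ✗
Try toxic → dull display, palatable → bright display:
  If types separate, dull display earns payment 50 and bright display earns 27.
  Toxic: dull display gives 50 − 7 = 43; bright display gives 27 − 7 = 20. No deviation. ✓
  Palatable: bright display gives 27 − 16 = 11; dull display gives 50 − 6 = 44. Would deviate. ✗
Neither assignment is incentive-compatible.

None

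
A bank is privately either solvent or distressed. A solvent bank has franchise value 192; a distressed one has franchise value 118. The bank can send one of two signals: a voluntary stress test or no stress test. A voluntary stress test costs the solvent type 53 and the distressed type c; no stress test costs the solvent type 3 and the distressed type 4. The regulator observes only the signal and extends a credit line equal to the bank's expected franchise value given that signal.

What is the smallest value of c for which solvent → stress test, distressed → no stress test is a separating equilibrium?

Under separation: stress test → solvent (pays 192); no stress test → distressed (pays 118).
Solvent: 192 − 53 = 139 ≥ 118 − 3 = 115. Holds regardless of c. ✓
Distressed: 118 − 4 ≥ 192 − c, so c ≥ 192 − 114 = 78.

78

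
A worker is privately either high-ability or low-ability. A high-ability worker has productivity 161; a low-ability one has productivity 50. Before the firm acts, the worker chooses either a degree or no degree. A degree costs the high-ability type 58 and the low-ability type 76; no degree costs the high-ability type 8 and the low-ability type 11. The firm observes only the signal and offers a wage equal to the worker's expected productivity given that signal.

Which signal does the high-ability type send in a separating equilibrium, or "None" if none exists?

None

Try high-ability → degree, low-ability → no degree:
  Under separation the firm infers type exactly: degree → high-ability (pays 161), no degree → low-ability (pays 50).
  High-ability: degree gives 161 − 58 = 103; no degree gives 50 − 8 = 42. No deviation. ✓
  Low-ability: no degree gives 50 − 11 = 39; degree gives 161 − 76 = 85. Would deviate. ✗
Try high-ability → no degree, low-ability → degree:
  Under separation the firm infers type exactly: no degree → high-ability (pays 161), degree → low-ability (pays 50).
  High-ability: no degree gives 161 − 8 = 153; degree gives 50 − 58 = -8. No deviation. ✓
  Low-ability: degree gives 50 − 76 = -26; no degree gives 161 − 11 = 150. Would deviate. ✗
Neither assignment is incentive-compatible.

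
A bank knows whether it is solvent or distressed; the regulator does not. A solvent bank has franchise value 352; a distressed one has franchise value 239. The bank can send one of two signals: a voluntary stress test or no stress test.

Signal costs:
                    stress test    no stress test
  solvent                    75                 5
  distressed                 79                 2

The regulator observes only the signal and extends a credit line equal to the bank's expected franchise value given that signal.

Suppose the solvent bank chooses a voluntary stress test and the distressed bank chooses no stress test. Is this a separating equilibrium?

If types separate, stress test earns payment 352 and no stress test earns 239.
Solvent: stress test gives 352 − 75 = 277; no stress test gives 239 − 5 = 234. No deviation. ✓
Distressed: no stress test gives 239 − 2 = 237; stress test gives 352 − 79 = 273. Would deviate. ✗

No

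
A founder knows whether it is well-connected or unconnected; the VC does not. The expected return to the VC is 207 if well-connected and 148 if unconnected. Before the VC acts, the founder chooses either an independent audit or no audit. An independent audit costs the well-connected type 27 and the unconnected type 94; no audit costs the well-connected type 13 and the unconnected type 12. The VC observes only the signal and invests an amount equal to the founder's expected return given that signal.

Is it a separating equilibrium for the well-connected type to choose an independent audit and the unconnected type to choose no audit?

Yes

If types separate, audit earns payment 207 and no audit earns 148.
Well-connected: audit gives 207 − 27 = 180; no audit gives 148 − 13 = 135. No deviation. ✓
Unconnected: no audit gives 148 − 12 = 136; audit gives 207 − 94 = 113. No deviation. ✓
Both incentive constraints hold.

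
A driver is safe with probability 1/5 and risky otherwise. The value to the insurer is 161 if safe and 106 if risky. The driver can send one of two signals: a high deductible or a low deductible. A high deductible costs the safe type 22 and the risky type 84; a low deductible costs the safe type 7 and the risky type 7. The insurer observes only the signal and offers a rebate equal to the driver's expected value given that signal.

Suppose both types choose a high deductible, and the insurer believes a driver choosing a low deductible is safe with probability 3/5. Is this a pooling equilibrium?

On the equilibrium path (high deductible) the insurer holds the prior 1/5 and pays 1/5·161 + 4/5·106 = 117. Off-path (low deductible) belief 3/5 gives 3/5·161 + 2/5·106 = 139.
Safe: high deductible gives 117 − 22 = 95; low deductible gives 139 − 7 = 132. Deviates. ✗
Risky: high deductible gives 117 − 84 = 33; low deductible gives 139 − 7 = 132. Deviates. ✗

No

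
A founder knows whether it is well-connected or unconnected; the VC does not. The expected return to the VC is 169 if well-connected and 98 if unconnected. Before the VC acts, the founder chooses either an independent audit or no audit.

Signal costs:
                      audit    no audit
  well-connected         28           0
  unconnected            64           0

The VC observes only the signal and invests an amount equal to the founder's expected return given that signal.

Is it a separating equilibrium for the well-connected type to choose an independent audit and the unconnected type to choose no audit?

No

Under separation the VC infers type exactly: audit → well-connected (pays 169), no audit → unconnected (pays 98).
Well-connected: audit gives 169 − 28 = 141; no audit gives 98 − 0 = 98. No deviation. ✓
Unconnected: no audit gives 98 − 0 = 98; audit gives 169 − 64 = 105. Would deviate. ✗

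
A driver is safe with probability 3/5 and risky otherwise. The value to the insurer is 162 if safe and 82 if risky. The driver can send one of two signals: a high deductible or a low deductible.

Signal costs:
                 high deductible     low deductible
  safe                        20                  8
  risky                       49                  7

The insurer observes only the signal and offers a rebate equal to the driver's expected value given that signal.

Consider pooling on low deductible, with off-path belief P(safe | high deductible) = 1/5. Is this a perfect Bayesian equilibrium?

Yes

On the equilibrium path (low deductible) the insurer holds the prior 3/5 and pays 3/5·162 + 2/5·82 = 130. Off-path (high deductible) belief 1/5 gives 1/5·162 + 4/5·82 = 98.
Safe: low deductible gives 130 − 8 = 122; high deductible gives 98 − 20 = 78. Stays. ✓
Risky: low deductible gives 130 − 7 = 123; high deductible gives 98 − 49 = 49. Stays. ✓
Beliefs are Bayes-consistent on-path and both types best-respond.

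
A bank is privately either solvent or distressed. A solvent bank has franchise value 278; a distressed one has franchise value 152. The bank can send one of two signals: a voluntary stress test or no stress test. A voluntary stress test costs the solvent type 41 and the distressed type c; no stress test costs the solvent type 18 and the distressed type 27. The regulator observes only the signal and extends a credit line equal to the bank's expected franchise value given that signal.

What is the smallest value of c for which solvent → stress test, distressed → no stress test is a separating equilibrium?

Under separation: stress test → solvent (pays 278); no stress test → distressed (pays 152).
Solvent: 278 − 41 = 237 ≥ 152 − 18 = 134. Holds regardless of c. ✓
Distressed: 152 − 27 ≥ 278 − c, so c ≥ 278 − 125 = 153.

153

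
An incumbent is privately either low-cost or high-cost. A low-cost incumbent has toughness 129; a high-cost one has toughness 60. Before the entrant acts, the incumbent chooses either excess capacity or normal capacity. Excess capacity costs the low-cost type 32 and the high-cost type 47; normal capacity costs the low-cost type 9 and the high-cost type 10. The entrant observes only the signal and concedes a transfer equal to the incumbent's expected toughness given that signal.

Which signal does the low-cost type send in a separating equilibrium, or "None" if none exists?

Try low-cost → excess capacity, high-cost → normal capacity:
  Under separation the entrant infers type exactly: excess capacity → low-cost (pays 129), normal capacity → high-cost (pays 60).
  Low-cost: excess capacity gives 129 − 32 = 97; normal capacity gives 60 − 9 = 51. No deviation. ✓
  High-cost: normal capacity gives 60 − 10 = 50; excess capacity gives 129 − 47 = 82. Would deviate. ✗
Try low-cost → normal capacity, high-cost → excess capacity:
  Under separation the entrant infers type exactly: normal capacity → low-cost (pays 129), excess capacity → high-cost (pays 60).
  Low-cost: normal capacity gives 129 − 9 = 120; excess capacity gives 60 − 32 = 28. No deviation. ✓
  High-cost: excess capacity gives 60 − 47 = 13; normal capacity gives 129 − 10 = 119. Would deviate. ✗
Neither assignment is incentive-compatible.

None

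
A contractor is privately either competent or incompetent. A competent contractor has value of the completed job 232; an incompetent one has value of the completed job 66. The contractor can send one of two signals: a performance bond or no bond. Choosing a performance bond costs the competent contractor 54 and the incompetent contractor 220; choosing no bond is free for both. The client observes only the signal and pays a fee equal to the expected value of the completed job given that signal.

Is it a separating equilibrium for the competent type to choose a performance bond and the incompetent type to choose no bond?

Yes

Under separation the client infers type exactly: bond → competent (pays 232), no bond → incompetent (pays 66).
Competent: bond gives 232 − 54 = 178; no bond gives 66 − 0 = 66. No deviation. ✓
Incompetent: no bond gives 66 − 0 = 66; bond gives 232 − 220 = 12. No deviation. ✓
Both incentive constraints hold.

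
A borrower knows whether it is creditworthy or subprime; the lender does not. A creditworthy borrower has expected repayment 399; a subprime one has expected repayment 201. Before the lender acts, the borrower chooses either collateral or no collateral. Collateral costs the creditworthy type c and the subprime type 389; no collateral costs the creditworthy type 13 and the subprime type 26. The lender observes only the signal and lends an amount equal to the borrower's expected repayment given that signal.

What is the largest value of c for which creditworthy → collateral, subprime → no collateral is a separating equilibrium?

211

Under separation: collateral → creditworthy (pays 399); no collateral → subprime (pays 201).
Subprime: 201 − 26 = 175 ≥ 399 − 389 = 10. Holds regardless of c. ✓
Creditworthy: 399 − c ≥ 201 − 13, so c ≤ 399 − 188 = 211.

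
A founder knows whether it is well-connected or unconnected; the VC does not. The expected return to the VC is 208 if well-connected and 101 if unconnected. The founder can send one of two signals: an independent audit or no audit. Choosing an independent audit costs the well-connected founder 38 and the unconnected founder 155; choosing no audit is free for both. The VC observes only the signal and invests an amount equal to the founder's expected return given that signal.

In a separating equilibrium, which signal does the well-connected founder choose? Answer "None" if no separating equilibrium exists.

Try well-connected → audit, unconnected → no audit:
  Under separation the VC infers type exactly: audit → well-connected (pays 208), no audit → unconnected (pays 101).
  Well-connected: audit gives 208 − 38 = 170; no audit gives 101 − 0 = 101. No deviation. ✓
  Unconnected: no audit gives 101 − 0 = 101; audit gives 208 − 155 = 53. No deviation. ✓
Both hold — the well-connected type sends audit.

audit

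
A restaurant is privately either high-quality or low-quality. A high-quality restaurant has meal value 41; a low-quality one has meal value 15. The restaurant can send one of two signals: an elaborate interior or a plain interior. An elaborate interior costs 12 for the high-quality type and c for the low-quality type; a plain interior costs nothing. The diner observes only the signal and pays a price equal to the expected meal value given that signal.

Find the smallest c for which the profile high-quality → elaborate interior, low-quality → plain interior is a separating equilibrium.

26

Under separation: elaborate interior → high-quality (pays 41); plain interior → low-quality (pays 15).
High-quality: 41 − 12 = 29 ≥ 15 − 0 = 15. Holds regardless of c. ✓
Low-quality: 15 − 0 ≥ 41 − c, so c ≥ 41 − 15 = 26.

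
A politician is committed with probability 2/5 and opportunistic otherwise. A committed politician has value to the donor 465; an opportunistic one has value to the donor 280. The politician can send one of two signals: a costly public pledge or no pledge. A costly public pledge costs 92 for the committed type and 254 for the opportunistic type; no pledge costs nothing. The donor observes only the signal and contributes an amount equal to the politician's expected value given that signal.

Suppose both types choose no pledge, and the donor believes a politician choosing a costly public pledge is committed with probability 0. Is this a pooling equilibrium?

On the equilibrium path (no pledge) the donor holds the prior 2/5 and pays 2/5·465 + 3/5·280 = 354. Off-path (pledge) belief 0 gives 0·465 + 1·280 = 280.
Committed: no pledge gives 354 − 0 = 354; pledge gives 280 − 92 = 188. Stays. ✓
Opportunistic: no pledge gives 354 − 0 = 354; pledge gives 280 − 254 = 26. Stays. ✓
Beliefs are Bayes-consistent on-path and both types best-respond.

Yes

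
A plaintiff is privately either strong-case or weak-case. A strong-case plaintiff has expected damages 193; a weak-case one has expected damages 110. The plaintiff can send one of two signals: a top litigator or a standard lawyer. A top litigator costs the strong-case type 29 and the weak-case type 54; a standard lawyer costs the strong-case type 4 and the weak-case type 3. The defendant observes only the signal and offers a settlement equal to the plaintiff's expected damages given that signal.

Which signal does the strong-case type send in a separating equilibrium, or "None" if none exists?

None

Try strong-case → top litigator, weak-case → standard lawyer:
  Under separation the defendant infers type exactly: top litigator → strong-case (pays 193), standard lawyer → weak-case (pays 110).
  Strong-case: top litigator gives 193 − 29 = 164; standard lawyer gives 110 − 4 = 106. No deviation. ✓
  Weak-case: standard lawyer gives 110 − 3 = 107; top litigator gives 193 − 54 = 139. Would deviate. ✗
Try strong-case → standard lawyer, weak-case → top litigator:
  Under separation the defendant infers type exactly: standard lawyer → strong-case (pays 193), top litigator → weak-case (pays 110).
  Strong-case: standard lawyer gives 193 − 4 = 189; top litigator gives 110 − 29 = 81. No deviation. ✓
  Weak-case: top litigator gives 110 − 54 = 56; standard lawyer gives 193 − 3 = 190. Would deviate. ✗
Neither assignment is incentive-compatible.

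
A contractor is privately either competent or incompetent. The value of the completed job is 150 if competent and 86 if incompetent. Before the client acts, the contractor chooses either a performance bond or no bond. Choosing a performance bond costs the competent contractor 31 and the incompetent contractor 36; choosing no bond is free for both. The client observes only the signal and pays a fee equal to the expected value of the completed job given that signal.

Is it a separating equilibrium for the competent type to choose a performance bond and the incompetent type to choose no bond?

If types separate, bond earns payment 150 and no bond earns 86.
Competent: bond gives 150 − 31 = 119; no bond gives 86 − 0 = 86. No deviation. ✓
Incompetent: no bond gives 86 − 0 = 86; bond gives 150 − 36 = 114. Would deviate. ✗

No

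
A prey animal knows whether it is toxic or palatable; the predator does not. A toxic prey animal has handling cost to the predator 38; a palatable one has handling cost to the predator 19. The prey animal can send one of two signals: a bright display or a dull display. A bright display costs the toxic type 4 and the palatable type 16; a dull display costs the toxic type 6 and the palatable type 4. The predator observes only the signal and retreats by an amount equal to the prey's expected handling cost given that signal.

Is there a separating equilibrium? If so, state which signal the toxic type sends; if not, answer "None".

Try toxic → bright display, palatable → dull display:
  If types separate, bright display earns payment 38 and dull display earns 19.
  Toxic: bright display gives 38 − 4 = 34; dull display gives 19 − 6 = 13. No deviation. ✓
  Palatable: dull display gives 19 − 4 = 15; bright display gives 38 − 16 = 22. Would deviate. ✗
Try toxic → dull display, palatable → bright display:
  If types separate, dull display earns payment 38 and bright display earns 19.
  Toxic: dull display gives 38 − 6 = 32; bright display gives 19 − 4 = 15. No deviation. ✓
  Palatable: bright display gives 19 − 16 = 3; dull display gives 38 − 4 = 34. Would deviate. ✗
Neither assignment is incentive-compatible.

None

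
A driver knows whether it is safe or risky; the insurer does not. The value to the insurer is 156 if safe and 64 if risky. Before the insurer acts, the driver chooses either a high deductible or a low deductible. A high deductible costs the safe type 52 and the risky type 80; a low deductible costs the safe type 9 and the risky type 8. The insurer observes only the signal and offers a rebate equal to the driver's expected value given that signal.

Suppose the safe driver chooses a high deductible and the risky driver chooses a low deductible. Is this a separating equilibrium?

No

Under separation the insurer infers type exactly: high deductible → safe (pays 156), low deductible → risky (pays 64).
Safe: high deductible gives 156 − 52 = 104; low deductible gives 64 − 9 = 55. No deviation. ✓
Risky: low deductible gives 64 − 8 = 56; high deductible gives 156 − 80 = 76. Would deviate. ✗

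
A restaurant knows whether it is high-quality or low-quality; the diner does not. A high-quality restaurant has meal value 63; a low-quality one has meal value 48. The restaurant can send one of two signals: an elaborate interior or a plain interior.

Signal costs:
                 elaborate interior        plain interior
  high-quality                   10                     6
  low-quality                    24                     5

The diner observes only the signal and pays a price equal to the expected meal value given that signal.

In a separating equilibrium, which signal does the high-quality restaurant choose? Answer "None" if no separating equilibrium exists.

elaborate interior

Try high-quality → elaborate interior, low-quality → plain interior:
  If types separate, elaborate interior earns payment 63 and plain interior earns 48.
  High-quality: elaborate interior gives 63 − 10 = 53; plain interior gives 48 − 6 = 42. No deviation. ✓
  Low-quality: plain interior gives 48 − 5 = 43; elaborate interior gives 63 − 24 = 39. No deviation. ✓
Both hold — the high-quality type sends elaborate interior.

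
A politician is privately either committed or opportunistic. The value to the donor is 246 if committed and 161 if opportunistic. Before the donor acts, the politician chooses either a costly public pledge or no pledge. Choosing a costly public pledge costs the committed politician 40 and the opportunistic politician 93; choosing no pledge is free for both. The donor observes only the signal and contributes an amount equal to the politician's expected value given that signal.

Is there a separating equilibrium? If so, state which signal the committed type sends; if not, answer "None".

Try committed → pledge, opportunistic → no pledge:
  If types separate, pledge earns payment 246 and no pledge earns 161.
  Committed: pledge gives 246 − 40 = 206; no pledge gives 161 − 0 = 161. No deviation. ✓
  Opportunistic: no pledge gives 161 − 0 = 161; pledge gives 246 − 93 = 153. No deviation. ✓
Both hold — the committed type sends pledge.

pledge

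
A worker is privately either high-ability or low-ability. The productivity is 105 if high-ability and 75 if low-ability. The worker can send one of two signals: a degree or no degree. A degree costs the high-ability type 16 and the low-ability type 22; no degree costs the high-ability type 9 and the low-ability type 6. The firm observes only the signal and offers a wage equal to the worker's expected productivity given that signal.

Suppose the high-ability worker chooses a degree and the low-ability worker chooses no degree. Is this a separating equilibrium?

Under separation the firm infers type exactly: degree → high-ability (pays 105), no degree → low-ability (pays 75).
High-ability: degree gives 105 − 16 = 89; no degree gives 75 − 9 = 66. No deviation. ✓
Low-ability: no degree gives 75 − 6 = 69; degree gives 105 − 22 = 83. Would deviate. ✗

No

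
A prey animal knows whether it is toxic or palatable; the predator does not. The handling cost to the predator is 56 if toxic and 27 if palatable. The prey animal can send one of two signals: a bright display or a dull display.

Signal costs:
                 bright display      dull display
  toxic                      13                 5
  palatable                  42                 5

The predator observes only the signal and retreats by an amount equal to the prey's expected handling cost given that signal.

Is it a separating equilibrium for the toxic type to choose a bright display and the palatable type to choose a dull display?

Yes

Under separation the predator infers type exactly: bright display → toxic (pays 56), dull display → palatable (pays 27).
Toxic: bright display gives 56 − 13 = 43; dull display gives 27 − 5 = 22. No deviation. ✓
Palatable: dull display gives 27 − 5 = 22; bright display gives 56 − 42 = 14. No deviation. ✓
Both incentive constraints hold.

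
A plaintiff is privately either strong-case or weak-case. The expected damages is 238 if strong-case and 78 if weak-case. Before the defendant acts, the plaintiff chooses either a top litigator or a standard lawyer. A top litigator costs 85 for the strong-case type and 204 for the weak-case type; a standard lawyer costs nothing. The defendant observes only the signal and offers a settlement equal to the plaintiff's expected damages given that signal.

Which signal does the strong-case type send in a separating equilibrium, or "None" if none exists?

Try strong-case → top litigator, weak-case → standard lawyer:
  Under separation the defendant infers type exactly: top litigator → strong-case (pays 238), standard lawyer → weak-case (pays 78).
  Strong-case: top litigator gives 238 − 85 = 153; standard lawyer gives 78 − 0 = 78. No deviation. ✓
  Weak-case: standard lawyer gives 78 − 0 = 78; top litigator gives 238 − 204 = 34. No deviation. ✓
Both hold — the strong-case type sends top litigator.

top litigator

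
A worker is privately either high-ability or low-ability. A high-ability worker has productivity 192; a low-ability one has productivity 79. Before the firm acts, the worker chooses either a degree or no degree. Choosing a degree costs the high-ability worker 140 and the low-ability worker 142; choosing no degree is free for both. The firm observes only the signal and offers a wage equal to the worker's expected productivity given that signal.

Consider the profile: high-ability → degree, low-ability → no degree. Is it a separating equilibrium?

Under separation the firm infers type exactly: degree → high-ability (pays 192), no degree → low-ability (pays 79).
High-ability: degree gives 192 − 140 = 52; no degree gives 79 − 0 = 79. Would deviate. ✗
Low-ability: no degree gives 79 − 0 = 79; degree gives 192 − 142 = 50. No deviation. ✓

No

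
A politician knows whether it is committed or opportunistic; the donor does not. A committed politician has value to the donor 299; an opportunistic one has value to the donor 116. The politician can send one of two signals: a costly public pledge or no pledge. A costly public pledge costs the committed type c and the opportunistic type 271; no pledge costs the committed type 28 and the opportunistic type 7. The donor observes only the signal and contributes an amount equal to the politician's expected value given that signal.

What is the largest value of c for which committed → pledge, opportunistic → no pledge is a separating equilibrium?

211

Under separation: pledge → committed (pays 299); no pledge → opportunistic (pays 116).
Opportunistic: 116 − 7 = 109 ≥ 299 − 271 = 28. Holds regardless of c. ✓
Committed: 299 − c ≥ 116 − 28, so c ≤ 299 − 88 = 211.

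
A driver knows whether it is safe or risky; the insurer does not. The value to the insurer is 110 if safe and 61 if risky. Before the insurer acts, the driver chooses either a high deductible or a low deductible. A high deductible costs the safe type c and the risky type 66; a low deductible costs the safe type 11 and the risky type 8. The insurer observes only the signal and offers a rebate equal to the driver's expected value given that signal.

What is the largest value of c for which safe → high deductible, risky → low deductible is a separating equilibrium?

Under separation: high deductible → safe (pays 110); low deductible → risky (pays 61).
Risky: 61 − 8 = 53 ≥ 110 − 66 = 44. Holds regardless of c. ✓
Safe: 110 − c ≥ 61 − 11, so c ≤ 110 − 50 = 60.

60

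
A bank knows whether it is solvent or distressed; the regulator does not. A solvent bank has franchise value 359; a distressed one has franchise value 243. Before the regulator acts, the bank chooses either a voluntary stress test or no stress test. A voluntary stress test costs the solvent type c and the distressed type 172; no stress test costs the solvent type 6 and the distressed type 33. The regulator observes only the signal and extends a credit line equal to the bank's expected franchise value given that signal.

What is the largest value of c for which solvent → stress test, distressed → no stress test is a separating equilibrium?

122

Under separation: stress test → solvent (pays 359); no stress test → distressed (pays 243).
Distressed: 243 − 33 = 210 ≥ 359 − 172 = 187. Holds regardless of c. ✓
Solvent: 359 − c ≥ 243 − 6, so c ≤ 359 − 237 = 122.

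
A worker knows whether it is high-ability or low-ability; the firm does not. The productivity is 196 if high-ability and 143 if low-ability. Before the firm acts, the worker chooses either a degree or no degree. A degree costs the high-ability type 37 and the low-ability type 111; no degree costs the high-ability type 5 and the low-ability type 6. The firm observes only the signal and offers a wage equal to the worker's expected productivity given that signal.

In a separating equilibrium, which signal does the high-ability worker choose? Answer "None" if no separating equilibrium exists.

Try high-ability → degree, low-ability → no degree:
  If types separate, degree earns payment 196 and no degree earns 143.
  High-ability: degree gives 196 − 37 = 159; no degree gives 143 − 5 = 138. No deviation. ✓
  Low-ability: no degree gives 143 − 6 = 137; degree gives 196 − 111 = 85. No deviation. ✓
Both hold — the high-ability type sends degree.

degree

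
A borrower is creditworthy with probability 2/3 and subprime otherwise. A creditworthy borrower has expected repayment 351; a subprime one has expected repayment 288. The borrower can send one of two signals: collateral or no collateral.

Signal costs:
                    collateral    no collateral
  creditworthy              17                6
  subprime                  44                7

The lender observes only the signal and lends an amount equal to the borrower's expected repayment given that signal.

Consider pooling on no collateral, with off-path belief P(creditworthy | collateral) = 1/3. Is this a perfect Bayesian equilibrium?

Yes

On the equilibrium path (no collateral) the lender holds the prior 2/3 and pays 2/3·351 + 1/3·288 = 330. Off-path (collateral) belief 1/3 gives 1/3·351 + 2/3·288 = 309.
Creditworthy: no collateral gives 330 − 6 = 324; collateral gives 309 − 17 = 292. Stays. ✓
Subprime: no collateral gives 330 − 7 = 323; collateral gives 309 − 44 = 265. Stays. ✓
Beliefs are Bayes-consistent on-path and both types best-respond.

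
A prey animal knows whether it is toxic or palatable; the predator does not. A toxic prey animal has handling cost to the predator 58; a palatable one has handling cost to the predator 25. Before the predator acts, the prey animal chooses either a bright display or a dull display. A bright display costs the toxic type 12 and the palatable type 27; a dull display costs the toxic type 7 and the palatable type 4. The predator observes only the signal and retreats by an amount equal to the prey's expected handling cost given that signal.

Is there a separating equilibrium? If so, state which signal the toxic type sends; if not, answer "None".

Try toxic → bright display, palatable → dull display:
  Under separation the predator infers type exactly: bright display → toxic (pays 58), dull display → palatable (pays 25).
  Toxic: bright display gives 58 − 12 = 46; dull display gives 25 − 7 = 18. No deviation. ✓
  Palatable: dull display gives 25 − 4 = 21; bright display gives 58 − 27 = 31. Would deviate. ✗
Try toxic → dull display, palatable → bright display:
  Under separation the predator infers type exactly: dull display → toxic (pays 58), bright display → palatable (pays 25).
  Toxic: dull display gives 58 − 7 = 51; bright display gives 25 − 12 = 13. No deviation. ✓
  Palatable: bright display gives 25 − 27 = -2; dull display gives 58 − 4 = 54. Would deviate. ✗
Neither assignment is incentive-compatible.

None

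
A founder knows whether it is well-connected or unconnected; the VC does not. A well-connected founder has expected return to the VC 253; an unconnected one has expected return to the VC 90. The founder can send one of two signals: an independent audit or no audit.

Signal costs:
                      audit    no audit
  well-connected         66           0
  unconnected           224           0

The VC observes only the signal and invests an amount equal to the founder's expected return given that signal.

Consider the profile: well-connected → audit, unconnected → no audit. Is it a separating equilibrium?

If types separate, audit earns payment 253 and no audit earns 90.
Well-connected: audit gives 253 − 66 = 187; no audit gives 90 − 0 = 90. No deviation. ✓
Unconnected: no audit gives 90 − 0 = 90; audit gives 253 − 224 = 29. No deviation. ✓
Neither type gains from mimicking the other.

Yes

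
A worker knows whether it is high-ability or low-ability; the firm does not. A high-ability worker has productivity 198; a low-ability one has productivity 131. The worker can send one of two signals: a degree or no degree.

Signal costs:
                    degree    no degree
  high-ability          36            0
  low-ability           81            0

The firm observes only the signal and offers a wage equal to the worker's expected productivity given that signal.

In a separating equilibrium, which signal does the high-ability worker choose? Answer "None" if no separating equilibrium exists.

Try high-ability → degree, low-ability → no degree:
  If types separate, degree earns payment 198 and no degree earns 131.
  High-ability: degree gives 198 − 36 = 162; no degree gives 131 − 0 = 131. No deviation. ✓
  Low-ability: no degree gives 131 − 0 = 131; degree gives 198 − 81 = 117. No deviation. ✓
Both hold — the high-ability type sends degree.

degree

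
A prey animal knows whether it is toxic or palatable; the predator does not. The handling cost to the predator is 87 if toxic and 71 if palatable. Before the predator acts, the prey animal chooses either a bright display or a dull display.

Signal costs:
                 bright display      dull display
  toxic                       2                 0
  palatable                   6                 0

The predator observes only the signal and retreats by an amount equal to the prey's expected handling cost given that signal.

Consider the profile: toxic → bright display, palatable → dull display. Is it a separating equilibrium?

Under separation the predator infers type exactly: bright display → toxic (pays 87), dull display → palatable (pays 71).
Toxic: bright display gives 87 − 2 = 85; dull display gives 71 − 0 = 71. No deviation. ✓
Palatable: dull display gives 71 − 0 = 71; bright display gives 87 − 6 = 81. Would deviate. ✗

No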